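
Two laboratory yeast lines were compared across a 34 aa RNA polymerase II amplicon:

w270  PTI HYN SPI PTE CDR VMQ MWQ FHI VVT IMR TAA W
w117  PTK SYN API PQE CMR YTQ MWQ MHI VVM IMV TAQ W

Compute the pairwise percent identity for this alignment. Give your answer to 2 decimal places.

Differing sites — 3:I/K; 4:H/S; 7:S/A; 11:T/Q; 14:D/M; 16:V/Y; 17:M/T; 22:F/M; 27:T/M; 30:R/V; 33:A/Q.
23 of the 34 sites match, so the percent identity is 23/34 × 100 = 67.65%.

67.65%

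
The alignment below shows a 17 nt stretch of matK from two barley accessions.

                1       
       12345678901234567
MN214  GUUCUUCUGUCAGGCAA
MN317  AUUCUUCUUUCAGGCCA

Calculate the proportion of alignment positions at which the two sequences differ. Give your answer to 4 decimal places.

0.1765

Differing sites — 1:G/A; 9:G/U; 16:A/C.
There are 3 differences over 17 sites, so p = 3/17 = 0.1765.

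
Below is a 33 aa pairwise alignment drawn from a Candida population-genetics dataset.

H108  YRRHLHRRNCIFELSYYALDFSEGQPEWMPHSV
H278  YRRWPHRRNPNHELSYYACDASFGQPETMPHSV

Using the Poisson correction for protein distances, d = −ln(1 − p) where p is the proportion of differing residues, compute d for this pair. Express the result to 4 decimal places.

Mismatches occur at site 4 (H↔W), site 5 (L↔P), site 10 (C↔P), site 11 (I↔N), site 12 (F↔H), site 19 (L↔C), site 21 (F↔A), site 23 (E↔F), site 28 (W↔T).
p = 9/33 = 0.272727.
d = −ln(1 − 0.272727) = −ln(0.727273) = 0.3185.

0.3185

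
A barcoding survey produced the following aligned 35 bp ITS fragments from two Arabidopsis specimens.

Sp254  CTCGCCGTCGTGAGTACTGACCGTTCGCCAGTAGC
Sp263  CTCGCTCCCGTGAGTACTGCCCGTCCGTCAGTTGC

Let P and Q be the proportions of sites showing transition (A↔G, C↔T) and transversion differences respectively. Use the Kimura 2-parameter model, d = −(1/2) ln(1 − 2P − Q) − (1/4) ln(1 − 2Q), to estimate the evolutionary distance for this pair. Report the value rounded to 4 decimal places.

0.2357

Mismatches occur at site 6 (C→T, transition), site 7 (G→C, transversion), site 8 (T→C, transition), site 20 (A→C, transversion), site 25 (T→C, transition), site 28 (C→T, transition), site 33 (A→T, transversion).
Of the 7 differences, 4 transitions and 3 transversions over 35 sites: P = 4/35 = 0.114286, Q = 3/35 = 0.085714.
d = −0.5·ln(0.685714) − 0.25·ln(0.828572) = −0.5·(-0.377295) − 0.25·(-0.188052) = 0.2357.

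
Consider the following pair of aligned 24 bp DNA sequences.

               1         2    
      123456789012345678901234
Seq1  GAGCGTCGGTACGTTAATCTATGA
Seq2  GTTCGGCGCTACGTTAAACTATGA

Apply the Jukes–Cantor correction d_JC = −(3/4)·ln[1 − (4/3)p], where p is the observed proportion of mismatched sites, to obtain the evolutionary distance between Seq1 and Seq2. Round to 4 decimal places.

The sequences differ at positions 2 (A/T), 3 (G/T), 6 (T/G), 9 (G/C), 18 (T/A).
p = 5/24 = 0.208333.
d = −0.75 · ln(1 − (4/3)·0.208333) = −0.75 · ln(0.722223) = −0.75 · (-0.325421) = 0.2441.

0.2441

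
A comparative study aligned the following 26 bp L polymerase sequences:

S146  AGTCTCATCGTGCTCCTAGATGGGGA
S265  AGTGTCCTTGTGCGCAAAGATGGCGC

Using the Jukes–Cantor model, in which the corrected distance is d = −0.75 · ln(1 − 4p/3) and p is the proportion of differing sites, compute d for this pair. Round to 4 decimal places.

The sequences differ at positions 4 (C/G), 7 (A/C), 9 (C/T), 14 (T/G), 16 (C/A), 17 (T/A), 24 (G/C), 26 (A/C).
p = 8/26 = 0.307692.
d = −0.75 · ln(1 − (4/3)·0.307692) = −0.75 · ln(0.589744) = −0.75 · (-0.528067) = 0.3961.

0.3961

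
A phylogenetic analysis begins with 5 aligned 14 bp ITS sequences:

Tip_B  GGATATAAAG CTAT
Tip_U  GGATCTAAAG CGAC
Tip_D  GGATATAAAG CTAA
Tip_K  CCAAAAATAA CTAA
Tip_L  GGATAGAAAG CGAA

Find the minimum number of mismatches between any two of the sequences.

1

Pairwise Hamming distances:
  Tip_B vs Tip_U: 3
  Tip_B vs Tip_D: 1
  Tip_B vs Tip_K: 7
  Tip_B vs Tip_L: 3
  Tip_U vs Tip_D: 3
  Tip_U vs Tip_K: 9
  Tip_U vs Tip_L: 3
  Tip_D vs Tip_K: 6
  Tip_D vs Tip_L: 2
  Tip_K vs Tip_L: 7
The smallest is 1, between Tip_B and Tip_D.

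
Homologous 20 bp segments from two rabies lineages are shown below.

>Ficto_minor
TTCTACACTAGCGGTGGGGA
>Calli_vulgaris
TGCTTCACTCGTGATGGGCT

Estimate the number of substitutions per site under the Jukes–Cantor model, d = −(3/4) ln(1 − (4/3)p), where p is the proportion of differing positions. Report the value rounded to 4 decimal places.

0.4715

The sequences differ at positions 2 (T/G), 5 (A/T), 10 (A/C), 12 (C/T), 14 (G/A), 19 (G/C), 20 (A/T).
p = 7/20 = 0.350000.
d = −0.75 · ln(1 − (4/3)·0.350000) = −0.75 · ln(0.533333) = −0.75 · (-0.628609) = 0.4715.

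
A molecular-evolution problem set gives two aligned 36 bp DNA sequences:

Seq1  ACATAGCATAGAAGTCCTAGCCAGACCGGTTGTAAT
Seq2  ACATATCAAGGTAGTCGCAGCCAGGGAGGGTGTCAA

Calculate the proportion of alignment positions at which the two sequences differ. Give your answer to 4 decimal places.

The sequences differ at positions 6 (G/T), 9 (T/A), 10 (A/G), 12 (A/T), 17 (C/G), 18 (T/C), 25 (A/G), 26 (C/G), 27 (C/A), 30 (T/G), 34 (A/C), 36 (T/A).
There are 12 differences over 36 sites, so p = 12/36 = 0.3333.

0.3333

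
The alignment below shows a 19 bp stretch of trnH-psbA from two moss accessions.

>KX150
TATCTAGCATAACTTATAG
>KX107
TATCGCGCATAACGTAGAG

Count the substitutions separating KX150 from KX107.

4

Differing sites — 5:T/G; 6:A/C; 14:T/G; 17:T/G.
That gives 4 mismatches out of 19 aligned sites, so the Hamming distance is 4.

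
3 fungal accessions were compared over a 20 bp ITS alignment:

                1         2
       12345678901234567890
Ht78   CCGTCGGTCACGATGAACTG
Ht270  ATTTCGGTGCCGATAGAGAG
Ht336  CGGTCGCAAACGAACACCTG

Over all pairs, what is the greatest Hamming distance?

Pairwise Hamming distances:
  Ht78 vs Ht270: 9
  Ht78 vs Ht336: 7
  Ht270 vs Ht336: 13
The largest is 13, between Ht270 and Ht336.

13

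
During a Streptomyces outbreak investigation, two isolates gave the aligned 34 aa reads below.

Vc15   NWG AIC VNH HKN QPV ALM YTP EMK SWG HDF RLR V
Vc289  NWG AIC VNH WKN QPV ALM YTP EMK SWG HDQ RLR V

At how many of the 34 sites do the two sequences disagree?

2

Differing sites — 10:H/W; 30:F/Q.
That gives 2 mismatches out of 34 aligned sites, so the Hamming distance is 2.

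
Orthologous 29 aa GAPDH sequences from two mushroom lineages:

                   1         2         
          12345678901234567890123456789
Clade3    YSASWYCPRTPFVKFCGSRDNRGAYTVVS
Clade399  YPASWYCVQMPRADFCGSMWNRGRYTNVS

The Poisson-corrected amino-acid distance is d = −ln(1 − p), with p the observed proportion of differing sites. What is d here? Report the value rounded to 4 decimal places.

Mismatches occur at site 2 (S↔P), site 8 (P↔V), site 9 (R↔Q), site 10 (T↔M), site 12 (F↔R), site 13 (V↔A), site 14 (K↔D), site 19 (R↔M), site 20 (D↔W), site 24 (A↔R), site 27 (V↔N).
p = 11/29 = 0.379310.
d = −ln(1 − 0.379310) = −ln(0.620690) = 0.4769.

0.4769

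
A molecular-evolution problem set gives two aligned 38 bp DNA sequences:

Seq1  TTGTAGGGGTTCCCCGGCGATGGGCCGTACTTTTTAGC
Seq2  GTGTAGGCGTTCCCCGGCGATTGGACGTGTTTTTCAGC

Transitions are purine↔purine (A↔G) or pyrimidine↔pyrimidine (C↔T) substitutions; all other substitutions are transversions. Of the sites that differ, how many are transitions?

3

Differing sites — 1:T/G (Tv); 8:G/C (Tv); 22:G/T (Tv); 25:C/A (Tv); 29:A/G (Ti); 30:C/T (Ti); 35:T/C (Ti).
Of the 7 differences, 3 transitions and 4 transversions, so the answer is 3.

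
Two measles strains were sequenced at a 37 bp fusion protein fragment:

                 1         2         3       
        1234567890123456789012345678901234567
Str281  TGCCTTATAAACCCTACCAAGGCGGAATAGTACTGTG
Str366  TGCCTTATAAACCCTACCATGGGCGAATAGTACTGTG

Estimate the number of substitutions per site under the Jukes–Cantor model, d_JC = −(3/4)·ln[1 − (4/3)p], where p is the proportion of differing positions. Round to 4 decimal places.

0.0858

Differing sites — 20:A/T; 23:C/G; 24:G/C.
p = 3/37 = 0.081081.
d = −0.75 · ln(1 − (4/3)·0.081081) = −0.75 · ln(0.891892) = −0.75 · (-0.114410) = 0.0858.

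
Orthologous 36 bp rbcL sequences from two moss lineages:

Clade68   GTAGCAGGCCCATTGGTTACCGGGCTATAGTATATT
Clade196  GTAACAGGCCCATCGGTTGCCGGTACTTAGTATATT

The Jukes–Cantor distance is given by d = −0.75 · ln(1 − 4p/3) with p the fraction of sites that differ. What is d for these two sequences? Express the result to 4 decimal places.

0.2251

The sequences differ at positions 4 (G/A), 14 (T/C), 19 (A/G), 24 (G/T), 25 (C/A), 26 (T/C), 27 (A/T).
p = 7/36 = 0.194444.
d = −0.75 · ln(1 − (4/3)·0.194444) = −0.75 · ln(0.740741) = −0.75 · (-0.300104) = 0.2251.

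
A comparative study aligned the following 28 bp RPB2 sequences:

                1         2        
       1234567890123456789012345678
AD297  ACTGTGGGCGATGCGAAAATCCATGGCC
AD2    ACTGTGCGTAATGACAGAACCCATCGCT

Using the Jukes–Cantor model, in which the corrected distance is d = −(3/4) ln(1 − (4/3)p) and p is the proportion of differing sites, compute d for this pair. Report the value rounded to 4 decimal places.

Differing sites — 7:G/C; 9:C/T; 10:G/A; 14:C/A; 15:G/C; 17:A/G; 20:T/C; 25:G/C; 28:C/T.
p = 9/28 = 0.321429.
d = −0.75 · ln(1 − (4/3)·0.321429) = −0.75 · ln(0.571428) = −0.75 · (-0.559617) = 0.4197.

0.4197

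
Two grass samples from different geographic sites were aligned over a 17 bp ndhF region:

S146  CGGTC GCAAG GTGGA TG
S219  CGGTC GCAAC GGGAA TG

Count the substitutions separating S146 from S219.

Mismatches occur at site 10 (G↔C), site 12 (T↔G), site 14 (G↔A).
That gives 3 mismatches out of 17 aligned sites, so the Hamming distance is 3.

3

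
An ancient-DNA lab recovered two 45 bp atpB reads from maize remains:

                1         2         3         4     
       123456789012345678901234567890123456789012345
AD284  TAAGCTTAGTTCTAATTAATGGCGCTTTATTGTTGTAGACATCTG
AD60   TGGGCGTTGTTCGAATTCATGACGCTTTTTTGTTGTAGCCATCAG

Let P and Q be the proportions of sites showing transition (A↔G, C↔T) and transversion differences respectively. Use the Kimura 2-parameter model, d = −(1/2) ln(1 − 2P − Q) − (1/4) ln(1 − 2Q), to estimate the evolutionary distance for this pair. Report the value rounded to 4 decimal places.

The sequences differ at positions 2 (A/G, transition), 3 (A/G, transition), 6 (T/G, transversion), 8 (A/T, transversion), 13 (T/G, transversion), 18 (A/C, transversion), 22 (G/A, transition), 29 (A/T, transversion), 39 (A/C, transversion), 44 (T/A, transversion).
Of the 10 differences, 3 transitions and 7 transversions over 45 sites: P = 3/45 = 0.066667, Q = 7/45 = 0.155556.
d = −0.5·ln(0.711110) − 0.25·ln(0.688888) = −0.5·(-0.340928) − 0.25·(-0.372677) = 0.2636.

0.2636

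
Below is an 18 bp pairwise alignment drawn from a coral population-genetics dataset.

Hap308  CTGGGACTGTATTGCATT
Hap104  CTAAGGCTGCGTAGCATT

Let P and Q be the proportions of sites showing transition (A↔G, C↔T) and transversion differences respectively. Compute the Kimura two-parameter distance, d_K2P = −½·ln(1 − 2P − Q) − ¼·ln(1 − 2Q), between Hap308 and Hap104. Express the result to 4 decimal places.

0.5017

The sequences differ at positions 3 (G/A, transition), 4 (G/A, transition), 6 (A/G, transition), 10 (T/C, transition), 11 (A/G, transition), 13 (T/A, transversion).
Of the 6 differences, 5 transitions and 1 transversion over 18 sites: P = 5/18 = 0.277778, Q = 1/18 = 0.055556.
d = −0.5·ln(0.388888) − 0.25·ln(0.888888) = −0.5·(-0.944464) − 0.25·(-0.117784) = 0.5017.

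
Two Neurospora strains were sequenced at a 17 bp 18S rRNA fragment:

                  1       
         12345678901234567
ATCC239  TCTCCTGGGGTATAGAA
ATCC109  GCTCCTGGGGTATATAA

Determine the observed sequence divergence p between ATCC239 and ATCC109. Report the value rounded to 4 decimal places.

The sequences differ at positions 1 (T/G), 15 (G/T).
There are 2 differences over 17 sites, so p = 2/17 = 0.1176.

0.1176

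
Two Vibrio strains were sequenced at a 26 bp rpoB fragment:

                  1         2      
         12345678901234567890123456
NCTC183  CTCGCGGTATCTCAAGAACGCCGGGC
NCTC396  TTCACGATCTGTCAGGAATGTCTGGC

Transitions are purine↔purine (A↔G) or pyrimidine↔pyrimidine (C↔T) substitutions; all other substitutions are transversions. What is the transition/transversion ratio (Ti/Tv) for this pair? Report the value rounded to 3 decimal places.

2.000

The sequences differ at positions 1 (C/T, transition), 4 (G/A, transition), 7 (G/A, transition), 9 (A/C, transversion), 11 (C/G, transversion), 15 (A/G, transition), 19 (C/T, transition), 21 (C/T, transition), 23 (G/T, transversion).
Of the 9 differences, 6 transitions and 3 transversions, so Ti/Tv = 6/3 = 2.000.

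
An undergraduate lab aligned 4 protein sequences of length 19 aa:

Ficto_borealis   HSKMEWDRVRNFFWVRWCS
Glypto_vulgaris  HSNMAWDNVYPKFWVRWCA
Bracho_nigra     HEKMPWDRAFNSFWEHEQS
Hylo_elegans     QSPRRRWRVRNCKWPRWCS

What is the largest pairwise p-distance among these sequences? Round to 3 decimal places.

0.789

Pairwise Hamming distances:
  Ficto_borealis vs Glypto_vulgaris: 7
  Ficto_borealis vs Bracho_nigra: 9
  Ficto_borealis vs Hylo_elegans: 9
  Glypto_vulgaris vs Bracho_nigra: 13
  Glypto_vulgaris vs Hylo_elegans: 13
  Bracho_nigra vs Hylo_elegans: 15
The largest is 15 mismatches, between Bracho_nigra and Hylo_elegans; p = 15/19 = 0.789.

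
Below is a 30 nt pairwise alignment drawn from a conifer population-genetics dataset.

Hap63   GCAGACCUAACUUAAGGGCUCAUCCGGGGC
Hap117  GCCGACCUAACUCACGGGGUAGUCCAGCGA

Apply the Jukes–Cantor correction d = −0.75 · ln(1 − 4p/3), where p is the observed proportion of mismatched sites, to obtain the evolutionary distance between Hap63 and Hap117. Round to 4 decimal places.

The sequences differ at positions 3 (A/C), 13 (U/C), 15 (A/C), 19 (C/G), 21 (C/A), 22 (A/G), 26 (G/A), 28 (G/C), 30 (C/A).
p = 9/30 = 0.300000.
d = −0.75 · ln(1 − (4/3)·0.300000) = −0.75 · ln(0.600000) = −0.75 · (-0.510826) = 0.3831.

0.3831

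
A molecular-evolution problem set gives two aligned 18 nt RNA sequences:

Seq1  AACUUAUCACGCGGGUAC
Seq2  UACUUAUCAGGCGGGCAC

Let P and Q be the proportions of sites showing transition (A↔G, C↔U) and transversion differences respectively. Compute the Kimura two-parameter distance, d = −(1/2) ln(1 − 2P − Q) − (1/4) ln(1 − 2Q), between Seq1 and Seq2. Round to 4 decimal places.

0.1885

Mismatches occur at site 1 (A→U, transversion), site 10 (C→G, transversion), site 16 (U→C, transition).
Of the 3 differences, 1 transition and 2 transversions over 18 sites: P = 1/18 = 0.055556, Q = 2/18 = 0.111111.
d = −0.5·ln(0.777777) − 0.25·ln(0.777778) = −0.5·(-0.251315) − 0.25·(-0.251314) = 0.1885.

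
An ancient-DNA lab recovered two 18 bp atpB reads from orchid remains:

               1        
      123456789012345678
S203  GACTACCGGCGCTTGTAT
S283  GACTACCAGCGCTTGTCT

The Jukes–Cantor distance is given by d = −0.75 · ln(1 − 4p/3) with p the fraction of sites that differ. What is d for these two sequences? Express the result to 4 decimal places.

The sequences differ at positions 8 (G/A), 17 (A/C).
p = 2/18 = 0.111111.
d = −0.75 · ln(1 − (4/3)·0.111111) = −0.75 · ln(0.851852) = −0.75 · (-0.160342) = 0.1203.

0.1203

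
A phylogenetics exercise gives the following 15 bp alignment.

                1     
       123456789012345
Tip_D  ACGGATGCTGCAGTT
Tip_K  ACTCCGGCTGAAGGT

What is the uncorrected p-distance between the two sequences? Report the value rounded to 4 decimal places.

Mismatches occur at site 3 (G→T), site 4 (G→C), site 5 (A→C), site 6 (T→G), site 11 (C→A), site 14 (T→G).
There are 6 differences over 15 sites, so p = 6/15 = 0.4000.

0.4000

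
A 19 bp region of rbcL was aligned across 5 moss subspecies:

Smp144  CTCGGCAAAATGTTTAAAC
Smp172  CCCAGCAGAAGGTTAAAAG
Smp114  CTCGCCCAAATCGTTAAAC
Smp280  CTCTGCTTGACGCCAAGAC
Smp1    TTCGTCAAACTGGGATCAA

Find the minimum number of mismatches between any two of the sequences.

4

Pairwise Hamming distances:
  Smp144 vs Smp172: 6
  Smp144 vs Smp114: 4
  Smp144 vs Smp280: 9
  Smp144 vs Smp1: 9
  Smp172 vs Smp114: 10
  Smp172 vs Smp280: 10
  Smp172 vs Smp1: 12
  Smp114 vs Smp280: 11
  Smp114 vs Smp1: 10
  Smp280 vs Smp1: 13
The smallest is 4, between Smp144 and Smp114.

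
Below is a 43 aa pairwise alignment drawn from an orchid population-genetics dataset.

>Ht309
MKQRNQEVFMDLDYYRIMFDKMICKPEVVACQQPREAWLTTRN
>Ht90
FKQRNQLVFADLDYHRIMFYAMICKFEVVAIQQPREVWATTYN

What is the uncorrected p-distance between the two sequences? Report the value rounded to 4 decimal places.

Differing sites — 1:M/F; 7:E/L; 10:M/A; 15:Y/H; 20:D/Y; 21:K/A; 26:P/F; 31:C/I; 37:A/V; 39:L/A; 42:R/Y.
There are 11 differences over 43 sites, so p = 11/43 = 0.2558.

0.2558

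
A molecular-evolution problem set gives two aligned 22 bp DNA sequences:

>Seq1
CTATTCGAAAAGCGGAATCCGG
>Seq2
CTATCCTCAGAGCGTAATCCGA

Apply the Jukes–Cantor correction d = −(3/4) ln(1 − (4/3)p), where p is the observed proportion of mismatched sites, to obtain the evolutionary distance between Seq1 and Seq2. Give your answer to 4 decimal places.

0.3390

Differing sites — 5:T/C; 7:G/T; 8:A/C; 10:A/G; 15:G/T; 22:G/A.
p = 6/22 = 0.272727.
d = −0.75 · ln(1 − (4/3)·0.272727) = −0.75 · ln(0.636364) = −0.75 · (-0.451985) = 0.3390.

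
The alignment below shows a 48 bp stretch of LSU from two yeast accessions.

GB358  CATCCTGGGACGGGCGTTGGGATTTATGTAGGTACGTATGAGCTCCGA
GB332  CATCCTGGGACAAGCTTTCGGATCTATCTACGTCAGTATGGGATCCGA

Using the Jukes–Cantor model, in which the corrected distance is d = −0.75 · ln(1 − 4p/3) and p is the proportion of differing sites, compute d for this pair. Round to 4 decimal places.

Mismatches occur at site 12 (G/A), site 13 (G/A), site 16 (G/T), site 19 (G/C), site 24 (T/C), site 28 (G/C), site 31 (G/C), site 34 (A/C), site 35 (C/A), site 41 (A/G), site 43 (C/A).
p = 11/48 = 0.229167.
d = −0.75 · ln(1 − (4/3)·0.229167) = −0.75 · ln(0.694444) = −0.75 · (-0.364644) = 0.2735.

0.2735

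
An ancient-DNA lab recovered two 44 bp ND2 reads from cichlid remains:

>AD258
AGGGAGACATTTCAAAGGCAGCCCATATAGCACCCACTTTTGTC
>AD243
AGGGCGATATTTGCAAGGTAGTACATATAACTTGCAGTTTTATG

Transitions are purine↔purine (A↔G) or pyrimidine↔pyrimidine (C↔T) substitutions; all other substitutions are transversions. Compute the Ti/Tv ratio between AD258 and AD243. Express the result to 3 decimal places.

The sequences differ at positions 5 (A/C, transversion), 8 (C/T, transition), 13 (C/G, transversion), 14 (A/C, transversion), 19 (C/T, transition), 22 (C/T, transition), 23 (C/A, transversion), 30 (G/A, transition), 32 (A/T, transversion), 33 (C/T, transition), 34 (C/G, transversion), 37 (C/G, transversion), 42 (G/A, transition), 44 (C/G, transversion).
Of the 14 differences, 6 transitions and 8 transversions, so Ti/Tv = 6/8 = 0.750.

0.750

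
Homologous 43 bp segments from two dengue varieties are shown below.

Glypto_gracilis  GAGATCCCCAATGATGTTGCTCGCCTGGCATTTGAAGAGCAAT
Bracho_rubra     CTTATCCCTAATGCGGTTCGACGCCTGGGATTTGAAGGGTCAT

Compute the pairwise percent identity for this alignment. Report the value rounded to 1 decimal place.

69.8%

Mismatches occur at site 1 (G/C), site 2 (A/T), site 3 (G/T), site 9 (C/T), site 14 (A/C), site 15 (T/G), site 19 (G/C), site 20 (C/G), site 21 (T/A), site 29 (C/G), site 38 (A/G), site 40 (C/T), site 41 (A/C).
30 of the 43 sites match, so the percent identity is 30/43 × 100 = 69.8%.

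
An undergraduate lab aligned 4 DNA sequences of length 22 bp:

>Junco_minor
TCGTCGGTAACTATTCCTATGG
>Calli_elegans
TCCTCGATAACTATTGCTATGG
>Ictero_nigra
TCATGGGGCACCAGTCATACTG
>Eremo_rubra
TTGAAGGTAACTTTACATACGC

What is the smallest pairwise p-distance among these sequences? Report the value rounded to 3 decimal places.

Pairwise Hamming distances:
  Junco_minor vs Calli_elegans: 3
  Junco_minor vs Ictero_nigra: 9
  Junco_minor vs Eremo_rubra: 8
  Calli_elegans vs Ictero_nigra: 11
  Calli_elegans vs Eremo_rubra: 11
  Ictero_nigra vs Eremo_rubra: 12
The smallest is 3 mismatches, between Junco_minor and Calli_elegans; p = 3/22 = 0.136.

0.136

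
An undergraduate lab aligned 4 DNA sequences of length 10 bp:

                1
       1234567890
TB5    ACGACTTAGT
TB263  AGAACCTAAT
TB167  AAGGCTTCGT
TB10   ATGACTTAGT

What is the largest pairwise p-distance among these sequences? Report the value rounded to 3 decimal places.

0.600

Pairwise Hamming distances:
  TB5 vs TB263: 4
  TB5 vs TB167: 3
  TB5 vs TB10: 1
  TB263 vs TB167: 6
  TB263 vs TB10: 4
  TB167 vs TB10: 3
The largest is 6 mismatches, between TB263 and TB167; p = 6/10 = 0.600.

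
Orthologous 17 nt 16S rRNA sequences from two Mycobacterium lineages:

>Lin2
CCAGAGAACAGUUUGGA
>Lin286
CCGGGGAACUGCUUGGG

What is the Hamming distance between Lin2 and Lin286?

The sequences differ at positions 3 (A/G), 5 (A/G), 10 (A/U), 12 (U/C), 17 (A/G).
That gives 5 mismatches out of 17 aligned sites, so the Hamming distance is 5.

5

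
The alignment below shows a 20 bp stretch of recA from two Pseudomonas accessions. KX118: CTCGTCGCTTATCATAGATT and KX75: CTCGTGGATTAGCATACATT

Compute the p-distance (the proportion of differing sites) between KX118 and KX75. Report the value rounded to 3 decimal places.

Mismatches occur at site 6 (C→G), site 8 (C→A), site 12 (T→G), site 17 (G→C).
There are 4 differences over 20 sites, so p = 4/20 = 0.200.

0.200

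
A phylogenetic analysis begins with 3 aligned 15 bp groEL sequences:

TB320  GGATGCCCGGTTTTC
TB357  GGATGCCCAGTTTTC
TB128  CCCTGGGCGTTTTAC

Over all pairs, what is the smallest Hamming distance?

1

Pairwise Hamming distances:
  TB320 vs TB357: 1
  TB320 vs TB128: 7
  TB357 vs TB128: 8
The smallest is 1, between TB320 and TB357.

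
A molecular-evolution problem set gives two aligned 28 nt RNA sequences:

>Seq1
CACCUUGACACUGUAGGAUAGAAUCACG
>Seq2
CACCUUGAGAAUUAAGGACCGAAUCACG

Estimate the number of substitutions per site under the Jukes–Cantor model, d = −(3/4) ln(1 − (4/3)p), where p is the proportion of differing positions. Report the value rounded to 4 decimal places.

Differing sites — 9:C/G; 11:C/A; 13:G/U; 14:U/A; 19:U/C; 20:A/C.
p = 6/28 = 0.214286.
d = −0.75 · ln(1 − (4/3)·0.214286) = −0.75 · ln(0.714285) = −0.75 · (-0.336473) = 0.2524.

0.2524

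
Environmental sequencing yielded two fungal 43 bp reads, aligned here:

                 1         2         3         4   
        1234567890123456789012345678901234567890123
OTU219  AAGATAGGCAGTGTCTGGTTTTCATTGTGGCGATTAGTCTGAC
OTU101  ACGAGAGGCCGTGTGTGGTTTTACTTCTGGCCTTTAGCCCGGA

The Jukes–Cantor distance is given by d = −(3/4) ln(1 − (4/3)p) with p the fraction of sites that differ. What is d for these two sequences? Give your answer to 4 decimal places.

Mismatches occur at site 2 (A/C), site 5 (T/G), site 10 (A/C), site 15 (C/G), site 23 (C/A), site 24 (A/C), site 27 (G/C), site 32 (G/C), site 33 (A/T), site 38 (T/C), site 40 (T/C), site 42 (A/G), site 43 (C/A).
p = 13/43 = 0.302326.
d = −0.75 · ln(1 − (4/3)·0.302326) = −0.75 · ln(0.596899) = −0.75 · (-0.516007) = 0.3870.

0.3870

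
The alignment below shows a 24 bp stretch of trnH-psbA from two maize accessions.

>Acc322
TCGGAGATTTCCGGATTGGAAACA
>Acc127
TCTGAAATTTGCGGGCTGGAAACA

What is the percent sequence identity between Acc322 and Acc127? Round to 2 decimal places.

Differing sites — 3:G/T; 6:G/A; 11:C/G; 15:A/G; 16:T/C.
19 of the 24 sites match, so the percent identity is 19/24 × 100 = 79.17%.

79.17%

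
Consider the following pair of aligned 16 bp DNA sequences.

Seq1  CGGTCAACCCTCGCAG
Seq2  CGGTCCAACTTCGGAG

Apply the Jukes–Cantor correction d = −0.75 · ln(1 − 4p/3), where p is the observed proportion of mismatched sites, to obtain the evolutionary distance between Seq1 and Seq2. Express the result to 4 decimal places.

The sequences differ at positions 6 (A/C), 8 (C/A), 10 (C/T), 14 (C/G).
p = 4/16 = 0.250000.
d = −0.75 · ln(1 − (4/3)·0.250000) = −0.75 · ln(0.666667) = −0.75 · (-0.405465) = 0.3041.

0.3041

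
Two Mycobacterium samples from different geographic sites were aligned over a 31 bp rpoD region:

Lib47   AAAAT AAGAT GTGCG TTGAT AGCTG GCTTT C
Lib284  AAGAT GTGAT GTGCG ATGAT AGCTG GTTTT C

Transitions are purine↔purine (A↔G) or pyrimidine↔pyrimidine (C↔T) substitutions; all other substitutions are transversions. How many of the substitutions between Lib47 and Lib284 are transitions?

Differing sites — 3:A/G (Ti); 6:A/G (Ti); 7:A/T (Tv); 16:T/A (Tv); 27:C/T (Ti).
Of the 5 differences, 3 transitions and 2 transversions, so the answer is 3.

3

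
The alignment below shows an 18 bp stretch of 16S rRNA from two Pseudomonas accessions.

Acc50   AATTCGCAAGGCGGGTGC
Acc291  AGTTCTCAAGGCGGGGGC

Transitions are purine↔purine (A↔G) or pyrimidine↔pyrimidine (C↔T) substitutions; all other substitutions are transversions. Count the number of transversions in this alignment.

The sequences differ at positions 2 (A/G, transition), 6 (G/T, transversion), 16 (T/G, transversion).
Of the 3 differences, 1 transition and 2 transversions, so the answer is 2.

2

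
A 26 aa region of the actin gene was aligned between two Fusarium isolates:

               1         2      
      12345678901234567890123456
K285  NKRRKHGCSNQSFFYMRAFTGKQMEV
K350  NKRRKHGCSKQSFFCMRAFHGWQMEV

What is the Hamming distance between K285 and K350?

4

Differing sites — 10:N/K; 15:Y/C; 20:T/H; 22:K/W.
That gives 4 mismatches out of 26 aligned sites, so the Hamming distance is 4.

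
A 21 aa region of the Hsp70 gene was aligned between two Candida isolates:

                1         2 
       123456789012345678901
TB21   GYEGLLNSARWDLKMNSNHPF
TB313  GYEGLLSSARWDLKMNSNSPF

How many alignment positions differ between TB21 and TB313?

2

Differing sites — 7:N/S; 19:H/S.
That gives 2 mismatches out of 21 aligned sites, so the Hamming distance is 2.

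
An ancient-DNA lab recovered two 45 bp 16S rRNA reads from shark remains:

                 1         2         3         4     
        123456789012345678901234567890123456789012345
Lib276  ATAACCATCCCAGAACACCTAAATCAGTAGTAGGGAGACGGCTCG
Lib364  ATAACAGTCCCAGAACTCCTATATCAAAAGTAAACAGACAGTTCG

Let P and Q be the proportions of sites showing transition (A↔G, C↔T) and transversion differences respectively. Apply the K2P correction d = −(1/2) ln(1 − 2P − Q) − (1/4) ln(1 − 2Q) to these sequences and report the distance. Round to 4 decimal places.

The sequences differ at positions 6 (C/A, transversion), 7 (A/G, transition), 17 (A/T, transversion), 22 (A/T, transversion), 27 (G/A, transition), 28 (T/A, transversion), 33 (G/A, transition), 34 (G/A, transition), 35 (G/C, transversion), 40 (G/A, transition), 42 (C/T, transition).
Of the 11 differences, 6 transitions and 5 transversions over 45 sites: P = 6/45 = 0.133333, Q = 5/45 = 0.111111.
d = −0.5·ln(0.622223) − 0.25·ln(0.777778) = −0.5·(-0.474457) − 0.25·(-0.251314) = 0.3001.

0.3001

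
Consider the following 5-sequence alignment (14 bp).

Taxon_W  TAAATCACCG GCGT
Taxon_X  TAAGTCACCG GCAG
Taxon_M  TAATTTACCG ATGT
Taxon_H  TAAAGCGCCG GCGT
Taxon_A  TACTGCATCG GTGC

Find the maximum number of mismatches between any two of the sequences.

Pairwise Hamming distances:
  Taxon_W vs Taxon_X: 3
  Taxon_W vs Taxon_M: 4
  Taxon_W vs Taxon_H: 2
  Taxon_W vs Taxon_A: 6
  Taxon_X vs Taxon_M: 6
  Taxon_X vs Taxon_H: 5
  Taxon_X vs Taxon_A: 7
  Taxon_M vs Taxon_H: 6
  Taxon_M vs Taxon_A: 6
  Taxon_H vs Taxon_A: 6
The largest is 7, between Taxon_X and Taxon_A.

7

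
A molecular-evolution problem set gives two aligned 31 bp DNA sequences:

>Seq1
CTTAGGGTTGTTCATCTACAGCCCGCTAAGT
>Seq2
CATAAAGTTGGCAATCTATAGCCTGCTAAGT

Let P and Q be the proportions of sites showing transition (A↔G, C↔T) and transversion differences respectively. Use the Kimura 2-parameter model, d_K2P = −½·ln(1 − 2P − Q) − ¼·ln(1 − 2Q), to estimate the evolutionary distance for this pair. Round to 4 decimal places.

0.3256

Mismatches occur at site 2 (T→A, transversion), site 5 (G→A, transition), site 6 (G→A, transition), site 11 (T→G, transversion), site 12 (T→C, transition), site 13 (C→A, transversion), site 19 (C→T, transition), site 24 (C→T, transition).
Of the 8 differences, 5 transitions and 3 transversions over 31 sites: P = 5/31 = 0.161290, Q = 3/31 = 0.096774.
d = −0.5·ln(0.580646) − 0.25·ln(0.806452) = −0.5·(-0.543614) − 0.25·(-0.215111) = 0.3256.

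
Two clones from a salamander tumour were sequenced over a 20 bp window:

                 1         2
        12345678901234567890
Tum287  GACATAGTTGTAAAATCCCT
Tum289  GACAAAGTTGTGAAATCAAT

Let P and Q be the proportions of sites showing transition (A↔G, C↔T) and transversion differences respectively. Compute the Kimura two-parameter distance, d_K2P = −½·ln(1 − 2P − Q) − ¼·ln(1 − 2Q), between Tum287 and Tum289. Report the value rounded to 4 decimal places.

0.2330

Mismatches occur at site 5 (T↔A, transversion), site 12 (A↔G, transition), site 18 (C↔A, transversion), site 19 (C↔A, transversion).
Of the 4 differences, 1 transition and 3 transversions over 20 sites: P = 1/20 = 0.050000, Q = 3/20 = 0.150000.
d = −0.5·ln(0.750000) − 0.25·ln(0.700000) = −0.5·(-0.287682) − 0.25·(-0.356675) = 0.2330.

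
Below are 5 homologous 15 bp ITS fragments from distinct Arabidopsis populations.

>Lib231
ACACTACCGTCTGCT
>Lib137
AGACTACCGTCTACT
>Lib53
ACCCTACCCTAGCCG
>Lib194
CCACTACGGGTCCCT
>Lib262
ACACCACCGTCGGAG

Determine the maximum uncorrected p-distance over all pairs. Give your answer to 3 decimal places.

0.600

Pairwise Hamming distances:
  Lib231 vs Lib137: 2
  Lib231 vs Lib53: 6
  Lib231 vs Lib194: 6
  Lib231 vs Lib262: 4
  Lib137 vs Lib53: 7
  Lib137 vs Lib194: 7
  Lib137 vs Lib262: 6
  Lib53 vs Lib194: 8
  Lib53 vs Lib262: 6
  Lib194 vs Lib262: 9
The largest is 9 mismatches, between Lib194 and Lib262; p = 9/15 = 0.600.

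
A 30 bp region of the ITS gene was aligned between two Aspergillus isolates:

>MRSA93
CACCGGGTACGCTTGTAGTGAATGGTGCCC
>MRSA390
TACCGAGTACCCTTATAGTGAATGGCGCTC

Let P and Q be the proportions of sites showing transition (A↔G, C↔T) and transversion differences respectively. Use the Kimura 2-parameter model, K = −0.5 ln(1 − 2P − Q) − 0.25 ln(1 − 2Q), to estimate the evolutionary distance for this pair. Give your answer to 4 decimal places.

Differing sites — 1:C/T (Ti); 6:G/A (Ti); 11:G/C (Tv); 15:G/A (Ti); 26:T/C (Ti); 29:C/T (Ti).
Of the 6 differences, 5 transitions and 1 transversion over 30 sites: P = 5/30 = 0.166667, Q = 1/30 = 0.033333.
d = −0.5·ln(0.633333) − 0.25·ln(0.933334) = −0.5·(-0.456759) − 0.25·(-0.068992) = 0.2456.

0.2456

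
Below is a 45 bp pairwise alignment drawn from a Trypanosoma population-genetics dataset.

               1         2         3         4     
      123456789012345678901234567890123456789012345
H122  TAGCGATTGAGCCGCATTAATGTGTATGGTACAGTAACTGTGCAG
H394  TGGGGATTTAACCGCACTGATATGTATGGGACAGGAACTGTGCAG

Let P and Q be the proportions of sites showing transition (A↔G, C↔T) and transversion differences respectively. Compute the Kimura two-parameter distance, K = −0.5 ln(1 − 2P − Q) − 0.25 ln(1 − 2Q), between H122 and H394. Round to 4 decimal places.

0.2353

Mismatches occur at site 2 (A↔G, transition), site 4 (C↔G, transversion), site 9 (G↔T, transversion), site 11 (G↔A, transition), site 17 (T↔C, transition), site 19 (A↔G, transition), site 22 (G↔A, transition), site 30 (T↔G, transversion), site 35 (T↔G, transversion).
Of the 9 differences, 5 transitions and 4 transversions over 45 sites: P = 5/45 = 0.111111, Q = 4/45 = 0.088889.
d = −0.5·ln(0.688889) − 0.25·ln(0.822222) = −0.5·(-0.372675) − 0.25·(-0.195745) = 0.2353.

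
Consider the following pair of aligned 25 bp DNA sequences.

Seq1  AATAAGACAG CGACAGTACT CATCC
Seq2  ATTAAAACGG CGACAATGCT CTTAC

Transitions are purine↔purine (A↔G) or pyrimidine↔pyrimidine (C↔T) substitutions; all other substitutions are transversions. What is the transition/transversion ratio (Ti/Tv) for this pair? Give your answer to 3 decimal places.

Mismatches occur at site 2 (A/T, transversion), site 6 (G/A, transition), site 9 (A/G, transition), site 16 (G/A, transition), site 18 (A/G, transition), site 22 (A/T, transversion), site 24 (C/A, transversion).
Of the 7 differences, 4 transitions and 3 transversions, so Ti/Tv = 4/3 = 1.333.

1.333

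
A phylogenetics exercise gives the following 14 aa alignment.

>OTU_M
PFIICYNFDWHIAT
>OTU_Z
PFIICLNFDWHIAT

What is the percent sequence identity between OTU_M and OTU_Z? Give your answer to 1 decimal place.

92.9%

A single mismatch occurs at site 6 (Y/L).
13 of the 14 sites match, so the percent identity is 13/14 × 100 = 92.9%.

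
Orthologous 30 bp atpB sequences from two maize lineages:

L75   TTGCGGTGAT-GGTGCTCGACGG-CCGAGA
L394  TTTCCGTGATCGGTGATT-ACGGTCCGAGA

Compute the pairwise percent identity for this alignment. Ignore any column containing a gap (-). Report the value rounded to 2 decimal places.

Excluding the 3 gap columns leaves 27 comparable sites.
Differing sites — 3:G/T; 5:G/C; 16:C/A; 18:C/T.
23 of the 27 comparable sites match, so the percent identity is 23/27 × 100 = 85.19%.

85.19%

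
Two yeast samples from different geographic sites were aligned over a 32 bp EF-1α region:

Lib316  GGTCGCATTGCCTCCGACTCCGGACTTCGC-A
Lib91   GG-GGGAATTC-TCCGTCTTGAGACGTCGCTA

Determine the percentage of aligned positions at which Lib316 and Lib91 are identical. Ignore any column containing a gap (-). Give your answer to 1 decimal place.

69.0%

Excluding the 3 gap columns leaves 29 comparable sites.
The sequences differ at positions 4 (C/G), 6 (C/G), 8 (T/A), 10 (G/T), 17 (A/T), 20 (C/T), 21 (C/G), 22 (G/A), 26 (T/G).
20 of the 29 comparable sites match, so the percent identity is 20/29 × 100 = 69.0%.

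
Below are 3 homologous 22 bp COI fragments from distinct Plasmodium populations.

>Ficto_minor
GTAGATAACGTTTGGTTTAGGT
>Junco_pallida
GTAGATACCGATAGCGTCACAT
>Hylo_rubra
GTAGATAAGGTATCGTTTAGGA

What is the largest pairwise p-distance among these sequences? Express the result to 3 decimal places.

Pairwise Hamming distances:
  Ficto_minor vs Junco_pallida: 8
  Ficto_minor vs Hylo_rubra: 4
  Junco_pallida vs Hylo_rubra: 12
The largest is 12 mismatches, between Junco_pallida and Hylo_rubra; p = 12/22 = 0.545.

0.545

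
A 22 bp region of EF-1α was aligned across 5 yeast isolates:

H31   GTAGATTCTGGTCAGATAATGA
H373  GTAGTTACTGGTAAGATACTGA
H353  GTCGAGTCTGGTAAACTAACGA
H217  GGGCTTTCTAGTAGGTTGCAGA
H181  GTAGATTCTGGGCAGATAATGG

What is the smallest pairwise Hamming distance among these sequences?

Pairwise Hamming distances:
  H31 vs H373: 4
  H31 vs H353: 6
  H31 vs H217: 11
  H31 vs H181: 2
  H373 vs H353: 8
  H373 vs H217: 9
  H373 vs H181: 6
  H353 vs H217: 12
  H353 vs H181: 8
  H217 vs H181: 13
The smallest is 2, between H31 and H181.

2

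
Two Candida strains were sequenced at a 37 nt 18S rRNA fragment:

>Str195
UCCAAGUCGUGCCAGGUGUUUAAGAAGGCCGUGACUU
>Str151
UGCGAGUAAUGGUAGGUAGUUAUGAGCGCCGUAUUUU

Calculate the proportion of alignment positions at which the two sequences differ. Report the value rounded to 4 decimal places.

0.3784

Differing sites — 2:C/G; 4:A/G; 8:C/A; 9:G/A; 12:C/G; 13:C/U; 18:G/A; 19:U/G; 23:A/U; 26:A/G; 27:G/C; 33:G/A; 34:A/U; 35:C/U.
There are 14 differences over 37 sites, so p = 14/37 = 0.3784.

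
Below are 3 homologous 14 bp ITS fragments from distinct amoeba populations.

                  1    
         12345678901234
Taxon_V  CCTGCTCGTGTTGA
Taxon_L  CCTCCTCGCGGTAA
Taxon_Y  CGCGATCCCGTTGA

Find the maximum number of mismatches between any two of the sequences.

Pairwise Hamming distances:
  Taxon_V vs Taxon_L: 4
  Taxon_V vs Taxon_Y: 5
  Taxon_L vs Taxon_Y: 7
The largest is 7, between Taxon_L and Taxon_Y.

7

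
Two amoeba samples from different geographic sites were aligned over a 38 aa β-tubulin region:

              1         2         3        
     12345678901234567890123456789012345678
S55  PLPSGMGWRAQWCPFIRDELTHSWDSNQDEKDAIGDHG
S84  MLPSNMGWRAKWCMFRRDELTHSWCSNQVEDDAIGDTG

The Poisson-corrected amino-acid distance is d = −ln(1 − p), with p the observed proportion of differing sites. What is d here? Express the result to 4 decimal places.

0.2703

Differing sites — 1:P/M; 5:G/N; 11:Q/K; 14:P/M; 16:I/R; 25:D/C; 29:D/V; 31:K/D; 37:H/T.
p = 9/38 = 0.236842.
d = −ln(1 − 0.236842) = −ln(0.763158) = 0.2703.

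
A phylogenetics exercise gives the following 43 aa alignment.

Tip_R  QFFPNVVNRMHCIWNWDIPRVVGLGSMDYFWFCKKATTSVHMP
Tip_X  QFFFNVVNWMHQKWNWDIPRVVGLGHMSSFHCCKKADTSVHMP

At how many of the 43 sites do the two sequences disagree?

10

Mismatches occur at site 4 (P/F), site 9 (R/W), site 12 (C/Q), site 13 (I/K), site 26 (S/H), site 28 (D/S), site 29 (Y/S), site 31 (W/H), site 32 (F/C), site 37 (T/D).
That gives 10 mismatches out of 43 aligned sites, so the Hamming distance is 10.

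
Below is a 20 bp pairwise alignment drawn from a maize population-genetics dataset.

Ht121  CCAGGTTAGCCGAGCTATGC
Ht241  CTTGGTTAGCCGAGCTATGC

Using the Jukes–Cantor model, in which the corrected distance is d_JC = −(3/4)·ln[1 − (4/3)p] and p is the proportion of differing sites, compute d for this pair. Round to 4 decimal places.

Mismatches occur at site 2 (C/T), site 3 (A/T).
p = 2/20 = 0.100000.
d = −0.75 · ln(1 − (4/3)·0.100000) = −0.75 · ln(0.866667) = −0.75 · (-0.143100) = 0.1073.

0.1073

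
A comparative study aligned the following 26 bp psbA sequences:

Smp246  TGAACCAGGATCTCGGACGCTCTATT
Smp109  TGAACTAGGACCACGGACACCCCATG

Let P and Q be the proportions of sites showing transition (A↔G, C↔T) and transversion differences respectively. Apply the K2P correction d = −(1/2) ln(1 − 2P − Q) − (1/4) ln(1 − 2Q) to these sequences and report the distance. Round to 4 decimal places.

0.3513

The sequences differ at positions 6 (C/T, transition), 11 (T/C, transition), 13 (T/A, transversion), 19 (G/A, transition), 21 (T/C, transition), 23 (T/C, transition), 26 (T/G, transversion).
Of the 7 differences, 5 transitions and 2 transversions over 26 sites: P = 5/26 = 0.192308, Q = 2/26 = 0.076923.
d = −0.5·ln(0.538461) − 0.25·ln(0.846154) = −0.5·(-0.619040) − 0.25·(-0.167054) = 0.3513.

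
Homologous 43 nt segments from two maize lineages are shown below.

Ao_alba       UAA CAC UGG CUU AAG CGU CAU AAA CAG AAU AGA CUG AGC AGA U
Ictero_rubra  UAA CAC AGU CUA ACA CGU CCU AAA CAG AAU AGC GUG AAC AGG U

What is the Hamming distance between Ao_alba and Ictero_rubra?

10

The sequences differ at positions 7 (U/A), 9 (G/U), 12 (U/A), 14 (A/C), 15 (G/A), 20 (A/C), 33 (A/C), 34 (C/G), 38 (G/A), 42 (A/G).
That gives 10 mismatches out of 43 aligned sites, so the Hamming distance is 10.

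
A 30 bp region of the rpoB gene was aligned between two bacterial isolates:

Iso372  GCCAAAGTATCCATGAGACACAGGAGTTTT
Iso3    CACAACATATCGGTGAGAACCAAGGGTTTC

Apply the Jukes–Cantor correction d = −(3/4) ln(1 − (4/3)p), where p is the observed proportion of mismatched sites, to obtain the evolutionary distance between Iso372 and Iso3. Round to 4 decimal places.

The sequences differ at positions 1 (G/C), 2 (C/A), 6 (A/C), 7 (G/A), 12 (C/G), 13 (A/G), 19 (C/A), 20 (A/C), 23 (G/A), 25 (A/G), 30 (T/C).
p = 11/30 = 0.366667.
d = −0.75 · ln(1 − (4/3)·0.366667) = −0.75 · ln(0.511111) = −0.75 · (-0.671168) = 0.5034.

0.5034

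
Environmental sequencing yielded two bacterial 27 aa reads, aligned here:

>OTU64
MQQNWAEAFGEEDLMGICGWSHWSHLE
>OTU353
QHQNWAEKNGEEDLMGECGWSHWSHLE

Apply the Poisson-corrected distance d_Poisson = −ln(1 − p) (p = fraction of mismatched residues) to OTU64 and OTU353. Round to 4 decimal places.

The sequences differ at positions 1 (M/Q), 2 (Q/H), 8 (A/K), 9 (F/N), 17 (I/E).
p = 5/27 = 0.185185.
d = −ln(1 − 0.185185) = −ln(0.814815) = 0.2048.

0.2048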